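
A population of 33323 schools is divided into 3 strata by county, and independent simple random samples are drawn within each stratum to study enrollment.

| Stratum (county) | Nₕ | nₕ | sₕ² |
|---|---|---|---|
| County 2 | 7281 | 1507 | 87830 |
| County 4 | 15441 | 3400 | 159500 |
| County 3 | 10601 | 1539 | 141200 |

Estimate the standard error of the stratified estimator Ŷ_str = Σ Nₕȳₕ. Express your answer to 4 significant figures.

141400

Var(Ŷ_str) = Σₕ Nₕ²(1 − fₕ)sₕ²/nₕ.
County 2: 7281²·(1 − 1507/7281)·87830/1507 = 2.4501769 × 10^9.
County 4: 15441²·(1 − 3400/15441)·159500/3400 = 8.7220737 × 10^9.
County 3: 10601²·(1 − 1539/10601)·141200/1539 = 8.8138767 × 10^9.
Sum = 1.9986127 × 10^10.
SE = √(1.9986127 × 10^10) = 141400.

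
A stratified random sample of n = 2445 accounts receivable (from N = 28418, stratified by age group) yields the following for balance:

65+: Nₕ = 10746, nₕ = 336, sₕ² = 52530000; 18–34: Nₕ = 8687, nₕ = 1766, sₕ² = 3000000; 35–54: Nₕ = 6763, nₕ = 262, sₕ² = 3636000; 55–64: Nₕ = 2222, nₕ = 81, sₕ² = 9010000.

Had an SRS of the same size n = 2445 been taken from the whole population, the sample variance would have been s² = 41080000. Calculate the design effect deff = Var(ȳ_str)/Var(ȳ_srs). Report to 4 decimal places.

Var(ȳ_str) = Σ Wₕ²(1−fₕ)sₕ²/nₕ with Wₕ = Nₕ/28418:
  65+: (10746/28418)²·(1−336/10746)·52530000/336 = 21656.021
  18–34: (8687/28418)²·(1−1766/8687)·3000000/1766 = 126.46845
  35–54: (6763/28418)²·(1−262/6763)·3636000/262 = 755.53592
  55–64: (2222/28418)²·(1−81/2222)·9010000/81 = 655.25972
  → Var(ȳ_str) = 23193.285.
Var(ȳ_srs) = (1 − 2445/28418)·41080000/2445 = 15356.073.
deff = 23193.285 / 15356.073 = 1.5104.

1.5104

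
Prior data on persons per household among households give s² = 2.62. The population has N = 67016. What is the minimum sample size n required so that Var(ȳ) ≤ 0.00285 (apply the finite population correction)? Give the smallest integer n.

907

Without fpc, n₀ = s²/D = 2.62/0.00285 = 919.2982.
With fpc, (1 − n/N)·s²/n ≤ D requires n ≥ n₀/(1 + n₀/N) = 919.2982/(1 + 919.2982/67016) = 906.8583.
Rounding up, n = 907.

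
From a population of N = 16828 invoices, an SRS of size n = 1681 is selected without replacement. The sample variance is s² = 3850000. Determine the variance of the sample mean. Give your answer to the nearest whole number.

Under SRS without replacement, Var(ȳ) = (1 − f)·s²/n with f = n/N = 1681/16828 = 0.09989304.
Var(ȳ) = (1 − 0.09989304)·3850000/1681 = 0.90010696·2290.3034 = 2061.518.

2062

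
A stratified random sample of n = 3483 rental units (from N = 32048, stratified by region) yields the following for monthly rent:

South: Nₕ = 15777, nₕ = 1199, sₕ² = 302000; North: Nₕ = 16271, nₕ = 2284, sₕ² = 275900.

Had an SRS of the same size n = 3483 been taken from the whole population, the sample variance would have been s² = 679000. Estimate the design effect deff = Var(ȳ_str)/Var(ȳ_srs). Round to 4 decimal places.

0.4787

Var(ȳ_str) = Σ Wₕ²(1−fₕ)sₕ²/nₕ with Wₕ = Nₕ/32048:
  South: (15777/32048)²·(1−1199/15777)·302000/1199 = 56.403787
  North: (16271/32048)²·(1−2284/16271)·275900/2284 = 26.76656
  → Var(ȳ_str) = 83.170347.
Var(ȳ_srs) = (1 − 3483/32048)·679000/3483 = 173.75992.
deff = 83.170347 / 173.75992 = 0.4787.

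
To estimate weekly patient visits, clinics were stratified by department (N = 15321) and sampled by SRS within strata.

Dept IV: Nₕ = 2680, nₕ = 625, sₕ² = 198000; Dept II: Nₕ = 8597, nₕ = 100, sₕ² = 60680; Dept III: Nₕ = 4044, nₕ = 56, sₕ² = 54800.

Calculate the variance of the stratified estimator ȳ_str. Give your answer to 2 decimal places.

263.50

Var(ȳ_str) = Σₕ Wₕ²(1 − fₕ)sₕ²/nₕ with Wₕ = Nₕ/N, N = 15321.
Dept IV: Wₕ = 0.17492331; term = 0.17492331²·(1 − 0.23320896)·198000/625 = 7.4328876.
Dept II: Wₕ = 0.56112525; term = 0.56112525²·(1 − 0.01163196)·60680/100 = 188.83561.
Dept III: Wₕ = 0.26395144; term = 0.26395144²·(1 − 0.01384768)·54800/56 = 67.233327.
Sum = 263.50182.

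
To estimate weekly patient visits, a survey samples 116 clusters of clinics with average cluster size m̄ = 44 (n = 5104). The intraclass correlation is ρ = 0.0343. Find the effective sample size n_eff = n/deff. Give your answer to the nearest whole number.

2062

deff = 1 + (44 − 1)·0.0343 = 1 + 1.4749 = 2.4749.
n_eff = 5104 / 2.4749 = 2062.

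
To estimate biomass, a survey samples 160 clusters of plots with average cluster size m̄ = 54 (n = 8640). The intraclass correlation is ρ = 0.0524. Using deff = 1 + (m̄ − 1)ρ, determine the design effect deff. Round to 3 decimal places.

deff = 1 + (54 − 1)·0.0524 = 1 + 2.7772 = 3.7772.

3.777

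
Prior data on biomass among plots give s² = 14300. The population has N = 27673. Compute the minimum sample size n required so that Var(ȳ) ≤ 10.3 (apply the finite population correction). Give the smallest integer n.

Without fpc, n₀ = s²/D = 14300/10.3 = 1388.3495.
With fpc, (1 − n/N)·s²/n ≤ D requires n ≥ n₀/(1 + n₀/N) = 1388.3495/(1 + 1388.3495/27673) = 1322.0238.
Rounding up, n = 1323.

1323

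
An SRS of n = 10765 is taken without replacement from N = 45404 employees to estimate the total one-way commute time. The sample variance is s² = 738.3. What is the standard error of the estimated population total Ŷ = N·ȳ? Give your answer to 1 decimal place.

10385.8

Var(Ŷ) = N²·Var(ȳ) = N²·(1 − n/N)·s²/n.
f = 10765/45404 = 0.23709365; Var(ȳ) = 0.76290635·738.3/10765 = 0.05232269.
Var(Ŷ) = 45404² · 0.05232269 = 1.0786444 × 10^8.
SE(Ŷ) = √(1.0786444 × 10^8) = 10385.8.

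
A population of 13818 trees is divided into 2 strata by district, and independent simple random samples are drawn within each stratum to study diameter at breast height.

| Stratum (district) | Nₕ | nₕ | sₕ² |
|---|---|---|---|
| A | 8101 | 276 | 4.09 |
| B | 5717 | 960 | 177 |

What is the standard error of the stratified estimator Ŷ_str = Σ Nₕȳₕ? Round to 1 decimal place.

2440.0

Var(Ŷ_str) = Σₕ Nₕ²(1 − fₕ)sₕ²/nₕ.
A: 8101²·(1 − 276/8101)·4.09/276 = 939371.12.
B: 5717²·(1 − 960/5717)·177/960 = 5.0142199 × 10^6.
Sum = 5.953591 × 10^6.
SE = √(5.953591 × 10^6) = 2440.0.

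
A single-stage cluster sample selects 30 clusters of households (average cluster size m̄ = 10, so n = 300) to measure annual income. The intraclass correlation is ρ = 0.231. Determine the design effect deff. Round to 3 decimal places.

deff = 1 + (10 − 1)·0.231 = 1 + 2.079 = 3.079.

3.079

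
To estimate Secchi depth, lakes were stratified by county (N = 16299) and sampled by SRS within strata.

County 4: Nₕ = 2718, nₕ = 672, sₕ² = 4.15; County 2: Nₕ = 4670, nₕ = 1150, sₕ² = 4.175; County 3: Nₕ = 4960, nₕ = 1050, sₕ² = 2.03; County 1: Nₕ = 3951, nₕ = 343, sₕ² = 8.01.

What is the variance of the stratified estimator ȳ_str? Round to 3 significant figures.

0.00175

Var(ȳ_str) = Σₕ Wₕ²(1 − fₕ)sₕ²/nₕ with Wₕ = Nₕ/N, N = 16299.
County 4: Wₕ = 0.16675870; term = 0.16675870²·(1 − 0.24724062)·4.15/672 = 1.2927424 × 10^-4.
County 2: Wₕ = 0.28652065; term = 0.28652065²·(1 − 0.24625268)·4.175/1150 = 2.2464475 × 10^-4.
County 3: Wₕ = 0.30431315; term = 0.30431315²·(1 − 0.21169355)·2.03/1050 = 1.4113777 × 10^-4.
County 1: Wₕ = 0.24240751; term = 0.24240751²·(1 − 0.08681346)·8.01/343 = 0.0012531124.
Sum = 0.0017481692.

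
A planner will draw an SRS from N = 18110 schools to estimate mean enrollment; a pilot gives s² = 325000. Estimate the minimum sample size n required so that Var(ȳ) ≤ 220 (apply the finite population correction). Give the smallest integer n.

1366

Without fpc, n₀ = s²/D = 325000/220 = 1477.2727.
With fpc, (1 − n/N)·s²/n ≤ D requires n ≥ n₀/(1 + n₀/N) = 1477.2727/(1 + 1477.2727/18110) = 1365.8567.
Rounding up, n = 1366.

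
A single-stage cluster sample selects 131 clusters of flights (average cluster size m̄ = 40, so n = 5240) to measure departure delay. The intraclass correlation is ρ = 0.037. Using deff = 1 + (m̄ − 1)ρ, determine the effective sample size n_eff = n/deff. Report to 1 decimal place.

deff = 1 + (40 − 1)·0.037 = 1 + 1.443 = 2.443.
n_eff = 5240 / 2.443 = 2144.9.

2144.9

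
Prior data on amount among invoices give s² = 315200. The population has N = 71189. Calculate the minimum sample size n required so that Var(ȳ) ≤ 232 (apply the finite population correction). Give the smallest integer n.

Without fpc, n₀ = s²/D = 315200/232 = 1358.6207.
With fpc, (1 − n/N)·s²/n ≤ D requires n ≥ n₀/(1 + n₀/N) = 1358.6207/(1 + 1358.6207/71189) = 1333.1774.
Rounding up, n = 1334.

1334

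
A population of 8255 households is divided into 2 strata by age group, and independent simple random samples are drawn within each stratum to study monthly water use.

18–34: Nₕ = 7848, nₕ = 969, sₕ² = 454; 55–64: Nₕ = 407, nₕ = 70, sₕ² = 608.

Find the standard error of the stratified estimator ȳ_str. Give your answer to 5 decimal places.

Var(ȳ_str) = Σₕ Wₕ²(1 − fₕ)sₕ²/nₕ with Wₕ = Nₕ/N, N = 8255.
18–34: Wₕ = 0.95069655; term = 0.95069655²·(1 − 0.12347095)·454/969 = 0.371178.
55–64: Wₕ = 0.04930345; term = 0.04930345²·(1 − 0.17199017)·608/70 = 0.017482184.
Sum = 0.38866018.
SE = √(0.38866018) = 0.62343.

0.62343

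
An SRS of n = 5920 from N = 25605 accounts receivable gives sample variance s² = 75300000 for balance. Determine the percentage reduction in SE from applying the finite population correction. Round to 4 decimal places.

12.3190

f = n/N = 5920/25605 = 0.23120484.
SE_no-fpc = √(s²/n) = 112.78118; SE_fpc = √((1−f)s²/n) = 98.887627.
Ratio = √(1−f) = 0.87680965. Reduction = 100·(1 − 0.87680965) = 12.3190%.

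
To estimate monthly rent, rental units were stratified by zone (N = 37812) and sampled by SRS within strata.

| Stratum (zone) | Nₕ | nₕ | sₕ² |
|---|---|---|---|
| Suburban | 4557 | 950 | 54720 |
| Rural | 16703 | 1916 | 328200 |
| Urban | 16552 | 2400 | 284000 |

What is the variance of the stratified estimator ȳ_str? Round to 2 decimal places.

49.64

Var(ȳ_str) = Σₕ Wₕ²(1 − fₕ)sₕ²/nₕ with Wₕ = Nₕ/N, N = 37812.
Suburban: Wₕ = 0.12051730; term = 0.12051730²·(1 − 0.20847048)·54720/950 = 0.66219875.
Rural: Wₕ = 0.44173807; term = 0.44173807²·(1 − 0.11470993)·328200/1916 = 29.59091.
Urban: Wₕ = 0.43774463; term = 0.43774463²·(1 − 0.14499758)·284000/2400 = 19.387245.
Sum = 49.640354.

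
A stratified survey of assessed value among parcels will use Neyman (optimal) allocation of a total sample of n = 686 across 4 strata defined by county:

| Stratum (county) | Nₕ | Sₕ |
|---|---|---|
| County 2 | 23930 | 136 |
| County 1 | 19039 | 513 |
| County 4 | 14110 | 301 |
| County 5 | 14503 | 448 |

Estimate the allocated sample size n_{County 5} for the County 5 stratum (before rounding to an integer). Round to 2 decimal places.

187.54

Neyman allocation: nₕ = n·NₕSₕ / Σⱼ NⱼSⱼ.
Σ NⱼSⱼ = 23930·136 + 19039·513 + 14110·301 + 14503·448 = 2.3765941 × 10^7.
n_{County 5} = 686·14503·448 / (2.3765941 × 10^7) = 187.54.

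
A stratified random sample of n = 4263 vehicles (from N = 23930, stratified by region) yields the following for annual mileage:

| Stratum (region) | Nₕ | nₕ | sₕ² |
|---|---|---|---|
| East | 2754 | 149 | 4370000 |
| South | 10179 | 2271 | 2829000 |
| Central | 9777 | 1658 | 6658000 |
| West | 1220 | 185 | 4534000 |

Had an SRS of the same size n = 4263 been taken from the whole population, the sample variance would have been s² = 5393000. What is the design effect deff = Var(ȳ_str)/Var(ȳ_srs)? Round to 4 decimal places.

1.1092

Var(ȳ_str) = Σ Wₕ²(1−fₕ)sₕ²/nₕ with Wₕ = Nₕ/23930:
  East: (2754/23930)²·(1−149/2754)·4370000/149 = 367.43577
  South: (10179/23930)²·(1−2271/10179)·2829000/2271 = 175.10647
  Central: (9777/23930)²·(1−1658/9777)·6658000/1658 = 556.64976
  West: (1220/23930)²·(1−185/1220)·4534000/185 = 54.041149
  → Var(ȳ_str) = 1153.2331.
Var(ȳ_srs) = (1 − 4263/23930)·5393000/4263 = 1039.7059.
deff = 1153.2331 / 1039.7059 = 1.1092.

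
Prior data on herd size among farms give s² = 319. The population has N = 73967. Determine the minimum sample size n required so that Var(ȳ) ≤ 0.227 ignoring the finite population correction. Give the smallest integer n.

Without fpc, n₀ = s²/D = 319/0.227 = 1405.2863.
Rounding up, n = 1406.

1406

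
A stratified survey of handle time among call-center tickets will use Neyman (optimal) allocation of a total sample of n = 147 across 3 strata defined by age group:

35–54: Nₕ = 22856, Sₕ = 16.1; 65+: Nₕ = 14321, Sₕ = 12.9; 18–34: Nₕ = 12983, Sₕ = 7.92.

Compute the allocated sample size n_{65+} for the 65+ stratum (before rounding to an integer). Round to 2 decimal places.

41.43

Neyman allocation: nₕ = n·NₕSₕ / Σⱼ NⱼSⱼ.
Σ NⱼSⱼ = 22856·16.1 + 14321·12.9 + 12983·7.92 = 655547.86.
n_{65+} = 147·14321·12.9 / 655547.86 = 41.43.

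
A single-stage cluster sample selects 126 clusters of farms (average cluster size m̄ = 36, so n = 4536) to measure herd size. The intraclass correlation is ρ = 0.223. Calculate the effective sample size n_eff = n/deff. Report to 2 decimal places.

deff = 1 + (36 − 1)·0.223 = 1 + 7.805 = 8.805.
n_eff = 4536 / 8.805 = 515.16.

515.16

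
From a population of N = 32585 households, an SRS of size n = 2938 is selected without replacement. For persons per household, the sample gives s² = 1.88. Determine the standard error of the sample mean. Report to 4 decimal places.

0.0241

Under SRS without replacement, Var(ȳ) = (1 − f)·s²/n with f = n/N = 2938/32585 = 0.09016419.
Var(ȳ) = (1 − 0.09016419)·1.88/2938 = 0.90983581·6.3989108 × 10^-4 = 5.8219582 × 10^-4.
SE(ȳ) = √(5.8219582 × 10^-4) = 0.0241.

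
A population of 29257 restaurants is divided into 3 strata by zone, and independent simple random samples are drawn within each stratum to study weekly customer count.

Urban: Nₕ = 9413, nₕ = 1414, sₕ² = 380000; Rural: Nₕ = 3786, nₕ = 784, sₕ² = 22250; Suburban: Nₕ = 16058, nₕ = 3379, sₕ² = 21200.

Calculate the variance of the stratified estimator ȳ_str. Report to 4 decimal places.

25.5087

Var(ȳ_str) = Σₕ Wₕ²(1 − fₕ)sₕ²/nₕ with Wₕ = Nₕ/N, N = 29257.
Urban: Wₕ = 0.32173497; term = 0.32173497²·(1 − 0.15021778)·380000/1414 = 23.639504.
Rural: Wₕ = 0.12940493; term = 0.12940493²·(1 − 0.20707871)·22250/784 = 0.37683017.
Suburban: Wₕ = 0.54886010; term = 0.54886010²·(1 − 0.21042471)·21200/3379 = 1.4923289.
Sum = 25.508663.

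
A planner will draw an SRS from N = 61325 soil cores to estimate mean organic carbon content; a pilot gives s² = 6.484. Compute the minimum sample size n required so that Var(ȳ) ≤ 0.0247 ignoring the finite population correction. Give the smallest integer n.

Without fpc, n₀ = s²/D = 6.484/0.0247 = 262.5101.
Rounding up, n = 263.

263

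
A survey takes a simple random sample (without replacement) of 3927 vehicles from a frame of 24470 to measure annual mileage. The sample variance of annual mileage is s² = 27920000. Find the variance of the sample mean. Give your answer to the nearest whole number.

Under SRS without replacement, Var(ȳ) = (1 − f)·s²/n with f = n/N = 3927/24470 = 0.16048222.
Var(ȳ) = (1 − 0.16048222)·27920000/3927 = 0.83951778·7109.753 = 5968.764.

5969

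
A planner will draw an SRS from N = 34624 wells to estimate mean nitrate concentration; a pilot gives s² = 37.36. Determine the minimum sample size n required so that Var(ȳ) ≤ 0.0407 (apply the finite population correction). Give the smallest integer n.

Without fpc, n₀ = s²/D = 37.36/0.0407 = 917.9361.
With fpc, (1 − n/N)·s²/n ≤ D requires n ≥ n₀/(1 + n₀/N) = 917.9361/(1 + 917.9361/34624) = 894.2287.
Rounding up, n = 895.

895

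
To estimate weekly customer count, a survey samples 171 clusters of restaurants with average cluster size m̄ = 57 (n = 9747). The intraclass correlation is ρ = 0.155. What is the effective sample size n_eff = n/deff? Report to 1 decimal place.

1006.9

deff = 1 + (57 − 1)·0.155 = 1 + 8.68 = 9.68.
n_eff = 9747 / 9.68 = 1006.9.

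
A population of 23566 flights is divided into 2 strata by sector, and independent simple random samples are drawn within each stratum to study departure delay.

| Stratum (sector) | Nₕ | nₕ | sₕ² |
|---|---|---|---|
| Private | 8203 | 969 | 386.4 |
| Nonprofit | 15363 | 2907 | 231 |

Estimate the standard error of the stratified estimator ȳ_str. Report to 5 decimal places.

Var(ȳ_str) = Σₕ Wₕ²(1 − fₕ)sₕ²/nₕ with Wₕ = Nₕ/N, N = 23566.
Private: Wₕ = 0.34808623; term = 0.34808623²·(1 − 0.11812751)·386.4/969 = 0.042608163.
Nonprofit: Wₕ = 0.65191377; term = 0.65191377²·(1 − 0.18922086)·231/2907 = 0.027381033.
Sum = 0.069989196.
SE = √(0.069989196) = 0.26455.

0.26455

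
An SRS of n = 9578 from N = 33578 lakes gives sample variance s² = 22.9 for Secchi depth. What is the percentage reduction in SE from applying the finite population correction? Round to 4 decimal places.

15.4569

f = n/N = 9578/33578 = 0.28524629.
SE_no-fpc = √(s²/n) = 0.048896787; SE_fpc = √((1−f)s²/n) = 0.041338864.
Ratio = √(1−f) = 0.84543108. Reduction = 100·(1 − 0.84543108) = 15.4569%.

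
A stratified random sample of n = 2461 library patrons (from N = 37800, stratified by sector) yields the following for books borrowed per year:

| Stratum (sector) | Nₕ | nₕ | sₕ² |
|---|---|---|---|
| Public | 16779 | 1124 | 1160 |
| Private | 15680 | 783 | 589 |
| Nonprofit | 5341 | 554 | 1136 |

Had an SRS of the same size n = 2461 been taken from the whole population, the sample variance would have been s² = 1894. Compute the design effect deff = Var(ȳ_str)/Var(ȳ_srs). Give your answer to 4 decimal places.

0.4856

Var(ȳ_str) = Σ Wₕ²(1−fₕ)sₕ²/nₕ with Wₕ = Nₕ/37800:
  Public: (16779/37800)²·(1−1124/16779)·1160/1124 = 0.18972616
  Private: (15680/37800)²·(1−783/15680)·589/783 = 0.12297443
  Nonprofit: (5341/37800)²·(1−554/5341)·1136/554 = 0.036691965
  → Var(ȳ_str) = 0.34939256.
Var(ȳ_srs) = (1 − 2461/37800)·1894/2461 = 0.71950003.
deff = 0.34939256 / 0.71950003 = 0.4856.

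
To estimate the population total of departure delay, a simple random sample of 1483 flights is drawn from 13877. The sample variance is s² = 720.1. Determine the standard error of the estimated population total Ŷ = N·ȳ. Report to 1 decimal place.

9138.6

Var(Ŷ) = N²·Var(ȳ) = N²·(1 − n/N)·s²/n.
f = 1483/13877 = 0.10686748; Var(ȳ) = 0.89313252·720.1/1483 = 0.43367817.
Var(Ŷ) = 13877² · 0.43367817 = 8.3513895 × 10^7.
SE(Ŷ) = √(8.3513895 × 10^7) = 9138.6.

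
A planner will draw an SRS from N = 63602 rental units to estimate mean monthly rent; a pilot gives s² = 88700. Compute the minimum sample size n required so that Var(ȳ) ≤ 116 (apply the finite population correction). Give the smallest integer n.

Without fpc, n₀ = s²/D = 88700/116 = 764.6552.
With fpc, (1 − n/N)·s²/n ≤ D requires n ≥ n₀/(1 + n₀/N) = 764.6552/(1 + 764.6552/63602) = 755.5713.
Rounding up, n = 756.

756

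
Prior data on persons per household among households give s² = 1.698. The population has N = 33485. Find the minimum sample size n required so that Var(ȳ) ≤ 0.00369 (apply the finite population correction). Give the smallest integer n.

454

Without fpc, n₀ = s²/D = 1.698/0.00369 = 460.1626.
With fpc, (1 − n/N)·s²/n ≤ D requires n ≥ n₀/(1 + n₀/N) = 460.1626/(1 + 460.1626/33485) = 453.9246.
Rounding up, n = 454.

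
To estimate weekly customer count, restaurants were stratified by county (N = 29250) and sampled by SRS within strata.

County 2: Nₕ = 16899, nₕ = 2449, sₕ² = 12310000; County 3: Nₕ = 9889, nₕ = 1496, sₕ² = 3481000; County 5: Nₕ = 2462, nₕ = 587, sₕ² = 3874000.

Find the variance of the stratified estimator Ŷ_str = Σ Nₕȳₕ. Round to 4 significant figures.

Var(Ŷ_str) = Σₕ Nₕ²(1 − fₕ)sₕ²/nₕ.
County 2: 16899²·(1 − 2449/16899)·12310000/2449 = 1.2274339 × 10^12.
County 3: 9889²·(1 − 1496/9889)·3481000/1496 = 1.9312657 × 10^11.
County 5: 2462²·(1 − 587/2462)·3874000/587 = 3.0465677 × 10^10.
Sum = 1.4510261 × 10^12.

1.451 × 10^12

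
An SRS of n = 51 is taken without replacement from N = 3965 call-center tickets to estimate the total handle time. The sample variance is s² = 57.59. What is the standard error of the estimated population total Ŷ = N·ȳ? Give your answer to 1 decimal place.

Var(Ŷ) = N²·Var(ȳ) = N²·(1 − n/N)·s²/n.
f = 51/3965 = 0.01286255; Var(ȳ) = 0.98713745·57.59/51 = 1.1146911.
Var(Ŷ) = 3965² · 1.1146911 = 1.752431 × 10^7.
SE(Ŷ) = √(1.752431 × 10^7) = 4186.2.

4186.2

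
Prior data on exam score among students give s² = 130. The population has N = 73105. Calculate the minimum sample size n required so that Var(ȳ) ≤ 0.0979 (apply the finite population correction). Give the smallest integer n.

1305

Without fpc, n₀ = s²/D = 130/0.0979 = 1327.8856.
With fpc, (1 − n/N)·s²/n ≤ D requires n ≥ n₀/(1 + n₀/N) = 1327.8856/(1 + 1327.8856/73105) = 1304.1961.
Rounding up, n = 1305.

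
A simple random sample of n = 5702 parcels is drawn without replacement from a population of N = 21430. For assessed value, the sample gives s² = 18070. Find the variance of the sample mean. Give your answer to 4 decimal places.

2.3259

Under SRS without replacement, Var(ȳ) = (1 − f)·s²/n with f = n/N = 5702/21430 = 0.26607559.
Var(ȳ) = (1 − 0.26607559)·18070/5702 = 0.73392441·3.1690635 = 2.325853.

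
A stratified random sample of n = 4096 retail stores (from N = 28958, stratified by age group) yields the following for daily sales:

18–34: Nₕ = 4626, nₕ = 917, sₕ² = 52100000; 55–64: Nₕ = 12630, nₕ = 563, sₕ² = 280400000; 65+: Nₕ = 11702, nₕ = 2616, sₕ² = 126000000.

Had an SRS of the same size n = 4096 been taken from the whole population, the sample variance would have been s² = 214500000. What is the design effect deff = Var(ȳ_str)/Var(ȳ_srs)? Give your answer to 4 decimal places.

2.1749

Var(ȳ_str) = Σ Wₕ²(1−fₕ)sₕ²/nₕ with Wₕ = Nₕ/28958:
  18–34: (4626/28958)²·(1−917/4626)·52100000/917 = 1162.502
  55–64: (12630/28958)²·(1−563/12630)·280400000/563 = 90518.042
  65+: (11702/28958)²·(1−2616/11702)·126000000/2616 = 6107.0082
  → Var(ȳ_str) = 97787.552.
Var(ȳ_srs) = (1 − 4096/28958)·214500000/4096 = 44960.885.
deff = 97787.552 / 44960.885 = 2.1749.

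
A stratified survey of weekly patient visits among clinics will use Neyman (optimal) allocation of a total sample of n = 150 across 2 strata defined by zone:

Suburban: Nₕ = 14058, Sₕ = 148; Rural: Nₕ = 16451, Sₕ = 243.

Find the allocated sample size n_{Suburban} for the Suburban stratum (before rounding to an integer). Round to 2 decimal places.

51.35

Neyman allocation: nₕ = n·NₕSₕ / Σⱼ NⱼSⱼ.
Σ NⱼSⱼ = 14058·148 + 16451·243 = 6.078177 × 10^6.
n_{Suburban} = 150·14058·148 / (6.078177 × 10^6) = 51.35.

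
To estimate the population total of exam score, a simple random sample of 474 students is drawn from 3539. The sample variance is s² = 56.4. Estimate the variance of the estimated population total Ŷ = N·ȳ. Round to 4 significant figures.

Var(Ŷ) = N²·Var(ȳ) = N²·(1 − n/N)·s²/n.
f = 474/3539 = 0.13393614; Var(ȳ) = 0.86606386·56.4/474 = 0.10305064.
Var(Ŷ) = 3539² · 0.10305064 = 1.2906599 × 10^6.

1.291 × 10^6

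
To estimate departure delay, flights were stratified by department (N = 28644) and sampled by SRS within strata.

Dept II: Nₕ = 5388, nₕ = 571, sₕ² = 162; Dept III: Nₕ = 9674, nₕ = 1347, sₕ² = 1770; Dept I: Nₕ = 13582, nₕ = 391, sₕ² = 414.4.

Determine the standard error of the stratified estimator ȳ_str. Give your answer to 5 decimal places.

0.60780

Var(ȳ_str) = Σₕ Wₕ²(1 − fₕ)sₕ²/nₕ with Wₕ = Nₕ/N, N = 28644.
Dept II: Wₕ = 0.18810222; term = 0.18810222²·(1 − 0.10597624)·162/571 = 0.0089746146.
Dept III: Wₕ = 0.33773216; term = 0.33773216²·(1 − 0.13923920)·1770/1347 = 0.12901286.
Dept I: Wₕ = 0.47416562; term = 0.47416562²·(1 − 0.02878810)·414.4/391 = 0.23142864.
Sum = 0.36941611.
SE = √(0.36941611) = 0.60780.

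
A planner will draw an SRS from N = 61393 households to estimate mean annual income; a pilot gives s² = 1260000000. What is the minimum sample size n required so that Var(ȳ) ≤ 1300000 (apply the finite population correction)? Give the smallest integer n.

Without fpc, n₀ = s²/D = 1260000000/1300000 = 969.2308.
With fpc, (1 − n/N)·s²/n ≤ D requires n ≥ n₀/(1 + n₀/N) = 969.2308/(1 + 969.2308/61393) = 954.1671.
Rounding up, n = 955.

955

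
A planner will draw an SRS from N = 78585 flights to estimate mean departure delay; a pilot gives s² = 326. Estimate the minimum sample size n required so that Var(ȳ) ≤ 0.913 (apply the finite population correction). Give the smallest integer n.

356

Without fpc, n₀ = s²/D = 326/0.913 = 357.0646.
With fpc, (1 − n/N)·s²/n ≤ D requires n ≥ n₀/(1 + n₀/N) = 357.0646/(1 + 357.0646/78585) = 355.4496.
Rounding up, n = 356.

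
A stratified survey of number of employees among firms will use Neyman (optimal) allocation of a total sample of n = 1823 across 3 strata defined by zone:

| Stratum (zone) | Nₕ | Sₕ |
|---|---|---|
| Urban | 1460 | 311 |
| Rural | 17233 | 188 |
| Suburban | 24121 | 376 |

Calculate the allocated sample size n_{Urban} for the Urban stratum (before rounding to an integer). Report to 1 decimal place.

Neyman allocation: nₕ = n·NₕSₕ / Σⱼ NⱼSⱼ.
Σ NⱼSⱼ = 1460·311 + 17233·188 + 24121·376 = 1.276336 × 10^7.
n_{Urban} = 1823·1460·311 / (1.276336 × 10^7) = 64.9.

64.9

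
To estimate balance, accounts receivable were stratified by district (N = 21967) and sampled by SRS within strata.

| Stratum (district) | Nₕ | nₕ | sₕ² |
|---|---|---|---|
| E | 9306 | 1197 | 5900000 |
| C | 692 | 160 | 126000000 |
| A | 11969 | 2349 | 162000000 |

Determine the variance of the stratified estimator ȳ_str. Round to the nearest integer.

Var(ȳ_str) = Σₕ Wₕ²(1 − fₕ)sₕ²/nₕ with Wₕ = Nₕ/N, N = 21967.
E: Wₕ = 0.42363545; term = 0.42363545²·(1 − 0.12862669)·5900000/1197 = 770.80888.
C: Wₕ = 0.03150180; term = 0.03150180²·(1 − 0.23121387)·126000000/160 = 600.79566.
A: Wₕ = 0.54486275; term = 0.54486275²·(1 − 0.19625700)·162000000/2349 = 16455.968.
Sum = 17827.573.

17828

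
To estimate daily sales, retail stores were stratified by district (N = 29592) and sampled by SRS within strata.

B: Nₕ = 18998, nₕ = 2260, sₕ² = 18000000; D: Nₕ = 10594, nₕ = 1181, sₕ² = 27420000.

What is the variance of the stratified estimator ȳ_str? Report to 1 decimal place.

5536.2

Var(ȳ_str) = Σₕ Wₕ²(1 − fₕ)sₕ²/nₕ with Wₕ = Nₕ/N, N = 29592.
B: Wₕ = 0.64199784; term = 0.64199784²·(1 − 0.11895989)·18000000/2260 = 2892.1904.
D: Wₕ = 0.35800216; term = 0.35800216²·(1 − 0.11147820)·27420000/1181 = 2643.9726.
Sum = 5536.163.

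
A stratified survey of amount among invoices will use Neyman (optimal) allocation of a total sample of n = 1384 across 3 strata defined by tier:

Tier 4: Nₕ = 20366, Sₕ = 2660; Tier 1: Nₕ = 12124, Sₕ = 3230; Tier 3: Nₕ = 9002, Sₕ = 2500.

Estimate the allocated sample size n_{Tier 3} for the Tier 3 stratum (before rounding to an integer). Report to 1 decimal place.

268.9

Neyman allocation: nₕ = n·NₕSₕ / Σⱼ NⱼSⱼ.
Σ NⱼSⱼ = 20366·2660 + 12124·3230 + 9002·2500 = 1.1583908 × 10^8.
n_{Tier 3} = 1384·9002·2500 / (1.1583908 × 10^8) = 268.9.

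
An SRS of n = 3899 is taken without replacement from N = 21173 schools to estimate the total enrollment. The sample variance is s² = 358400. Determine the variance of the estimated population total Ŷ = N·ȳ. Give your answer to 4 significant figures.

3.362 × 10^10

Var(Ŷ) = N²·Var(ȳ) = N²·(1 − n/N)·s²/n.
f = 3899/21173 = 0.18414962; Var(ȳ) = 0.81585038·358400/3899 = 74.993787.
Var(Ŷ) = 21173² · 74.993787 = 3.3619409 × 10^10.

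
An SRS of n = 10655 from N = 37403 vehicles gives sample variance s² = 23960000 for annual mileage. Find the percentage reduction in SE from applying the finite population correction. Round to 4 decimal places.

15.4347

f = n/N = 10655/37403 = 0.28487020.
SE_no-fpc = √(s²/n) = 47.42056; SE_fpc = √((1−f)s²/n) = 40.101362.
Ratio = √(1−f) = 0.84565348. Reduction = 100·(1 − 0.84565348) = 15.4347%.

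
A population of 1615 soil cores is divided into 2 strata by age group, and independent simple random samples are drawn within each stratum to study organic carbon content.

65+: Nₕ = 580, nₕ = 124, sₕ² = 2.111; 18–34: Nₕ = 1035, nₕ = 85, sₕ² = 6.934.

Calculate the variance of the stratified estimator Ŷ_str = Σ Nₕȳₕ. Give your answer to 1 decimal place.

Var(Ŷ_str) = Σₕ Nₕ²(1 − fₕ)sₕ²/nₕ.
65+: 580²·(1 − 124/580)·2.111/124 = 4502.5587.
18–34: 1035²·(1 − 85/1035)·6.934/85 = 80210.065.
Sum = 84712.624.

84712.6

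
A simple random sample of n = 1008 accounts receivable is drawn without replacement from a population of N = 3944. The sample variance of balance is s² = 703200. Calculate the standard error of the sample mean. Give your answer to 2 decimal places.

Under SRS without replacement, Var(ȳ) = (1 − f)·s²/n with f = n/N = 1008/3944 = 0.25557809.
Var(ȳ) = (1 − 0.25557809)·703200/1008 = 0.74442191·697.61905 = 519.3229.
SE(ȳ) = √(519.3229) = 22.79.

22.79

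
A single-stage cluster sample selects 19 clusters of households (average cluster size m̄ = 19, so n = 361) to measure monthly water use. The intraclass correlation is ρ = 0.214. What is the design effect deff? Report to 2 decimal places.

deff = 1 + (19 − 1)·0.214 = 1 + 3.852 = 4.852.

4.85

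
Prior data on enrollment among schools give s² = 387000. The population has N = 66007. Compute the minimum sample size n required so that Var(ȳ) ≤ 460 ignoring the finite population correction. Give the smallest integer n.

842

Without fpc, n₀ = s²/D = 387000/460 = 841.3043.
Rounding up, n = 842.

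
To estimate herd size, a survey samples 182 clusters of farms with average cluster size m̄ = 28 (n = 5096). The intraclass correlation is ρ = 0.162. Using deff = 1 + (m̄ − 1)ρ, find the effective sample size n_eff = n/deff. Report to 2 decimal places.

deff = 1 + (28 − 1)·0.162 = 1 + 4.374 = 5.374.
n_eff = 5096 / 5.374 = 948.27.

948.27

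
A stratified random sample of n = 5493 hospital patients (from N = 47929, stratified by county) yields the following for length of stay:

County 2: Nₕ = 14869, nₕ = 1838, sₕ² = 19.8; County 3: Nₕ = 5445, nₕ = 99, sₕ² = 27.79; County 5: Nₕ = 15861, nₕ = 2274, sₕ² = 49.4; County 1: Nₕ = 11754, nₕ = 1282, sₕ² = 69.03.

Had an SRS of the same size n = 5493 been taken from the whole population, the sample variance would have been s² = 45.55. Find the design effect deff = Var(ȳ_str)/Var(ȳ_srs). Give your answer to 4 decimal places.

1.2788

Var(ȳ_str) = Σ Wₕ²(1−fₕ)sₕ²/nₕ with Wₕ = Nₕ/47929:
  County 2: (14869/47929)²·(1−1838/14869)·19.8/1838 = 9.0862034 × 10^-4
  County 3: (5445/47929)²·(1−99/5445)·27.79/99 = 0.0035569966
  County 5: (15861/47929)²·(1−2274/15861)·49.4/2274 = 0.0020379517
  County 1: (11754/47929)²·(1−1282/11754)·69.03/1282 = 0.0028851502
  → Var(ȳ_str) = 0.0093887188.
Var(ȳ_srs) = (1 − 5493/47929)·45.55/5493 = 0.007342008.
deff = 0.0093887188 / 0.007342008 = 1.2788.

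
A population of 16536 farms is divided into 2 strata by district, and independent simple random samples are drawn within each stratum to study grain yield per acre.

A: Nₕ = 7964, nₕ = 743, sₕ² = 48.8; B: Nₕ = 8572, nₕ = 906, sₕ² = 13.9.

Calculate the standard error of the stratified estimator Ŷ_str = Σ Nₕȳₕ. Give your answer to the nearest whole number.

Var(Ŷ_str) = Σₕ Nₕ²(1 − fₕ)sₕ²/nₕ.
A: 7964²·(1 − 743/7964)·48.8/743 = 3.7771098 × 10^6.
B: 8572²·(1 − 906/8572)·13.9/906 = 1.0081788 × 10^6.
Sum = 4.7852886 × 10^6.
SE = √(4.7852886 × 10^6) = 2188.

2188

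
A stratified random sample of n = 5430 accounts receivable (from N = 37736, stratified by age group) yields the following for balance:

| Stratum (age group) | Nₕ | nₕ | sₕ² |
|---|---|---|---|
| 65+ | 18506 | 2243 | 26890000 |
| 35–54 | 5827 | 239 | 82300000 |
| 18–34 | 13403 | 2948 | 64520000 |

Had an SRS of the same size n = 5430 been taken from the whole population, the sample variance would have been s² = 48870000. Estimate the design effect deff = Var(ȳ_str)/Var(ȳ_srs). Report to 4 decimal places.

Var(ȳ_str) = Σ Wₕ²(1−fₕ)sₕ²/nₕ with Wₕ = Nₕ/37736:
  65+: (18506/37736)²·(1−2243/18506)·26890000/2243 = 2533.7457
  35–54: (5827/37736)²·(1−239/5827)·82300000/239 = 7873.9313
  18–34: (13403/37736)²·(1−2948/13403)·64520000/2948 = 2153.6802
  → Var(ȳ_str) = 12561.357.
Var(ȳ_srs) = (1 − 5430/37736)·48870000/5430 = 7704.9502.
deff = 12561.357 / 7704.9502 = 1.6303.

1.6303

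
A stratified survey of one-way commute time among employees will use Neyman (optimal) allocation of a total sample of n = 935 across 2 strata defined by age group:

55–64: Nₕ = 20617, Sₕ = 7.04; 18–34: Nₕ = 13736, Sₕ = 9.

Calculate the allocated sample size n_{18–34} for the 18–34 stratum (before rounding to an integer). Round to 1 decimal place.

430.1

Neyman allocation: nₕ = n·NₕSₕ / Σⱼ NⱼSⱼ.
Σ NⱼSⱼ = 20617·7.04 + 13736·9 = 268767.68.
n_{18–34} = 935·13736·9 / 268767.68 = 430.1.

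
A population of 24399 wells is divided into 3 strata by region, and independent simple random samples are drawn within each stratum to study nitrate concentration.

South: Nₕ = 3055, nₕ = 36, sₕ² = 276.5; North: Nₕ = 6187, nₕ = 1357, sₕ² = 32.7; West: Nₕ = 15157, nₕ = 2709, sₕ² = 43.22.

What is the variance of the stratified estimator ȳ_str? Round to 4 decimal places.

Var(ȳ_str) = Σₕ Wₕ²(1 − fₕ)sₕ²/nₕ with Wₕ = Nₕ/N, N = 24399.
South: Wₕ = 0.12521005; term = 0.12521005²·(1 − 0.01178396)·276.5/36 = 0.11899341.
North: Wₕ = 0.25357597; term = 0.25357597²·(1 − 0.21933086)·32.7/1357 = 0.001209626.
West: Wₕ = 0.62121398; term = 0.62121398²·(1 − 0.17872930)·43.22/2709 = 0.0050564362.
Sum = 0.12525947.

0.1253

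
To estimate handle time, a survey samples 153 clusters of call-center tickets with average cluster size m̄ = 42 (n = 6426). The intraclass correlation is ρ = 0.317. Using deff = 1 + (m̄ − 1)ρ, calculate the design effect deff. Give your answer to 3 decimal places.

deff = 1 + (42 − 1)·0.317 = 1 + 12.997 = 13.997.

13.997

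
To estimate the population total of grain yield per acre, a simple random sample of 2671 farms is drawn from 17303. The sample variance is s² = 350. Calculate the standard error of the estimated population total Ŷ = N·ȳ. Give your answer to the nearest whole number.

5760

Var(Ŷ) = N²·Var(ȳ) = N²·(1 − n/N)·s²/n.
f = 2671/17303 = 0.15436629; Var(ȳ) = 0.84563371·350/2671 = 0.11080936.
Var(Ŷ) = 17303² · 0.11080936 = 3.3175636 × 10^7.
SE(Ŷ) = √(3.3175636 × 10^7) = 5760.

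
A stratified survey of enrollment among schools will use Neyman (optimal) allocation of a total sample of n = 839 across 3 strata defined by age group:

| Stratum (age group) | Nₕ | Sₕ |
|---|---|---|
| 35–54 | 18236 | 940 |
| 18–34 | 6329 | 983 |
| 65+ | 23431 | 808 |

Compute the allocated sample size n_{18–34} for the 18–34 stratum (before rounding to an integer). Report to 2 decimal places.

123.41

Neyman allocation: nₕ = n·NₕSₕ / Σⱼ NⱼSⱼ.
Σ NⱼSⱼ = 18236·940 + 6329·983 + 23431·808 = 4.2295495 × 10^7.
n_{18–34} = 839·6329·983 / (4.2295495 × 10^7) = 123.41.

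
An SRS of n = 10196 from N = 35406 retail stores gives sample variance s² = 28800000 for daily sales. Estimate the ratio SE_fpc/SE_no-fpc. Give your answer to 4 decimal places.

f = n/N = 10196/35406 = 0.28797379.
SE_no-fpc = √(s²/n) = 53.147315; SE_fpc = √((1−f)s²/n) = 44.846579.
Ratio = √(1−f) = 0.84381646.

0.8438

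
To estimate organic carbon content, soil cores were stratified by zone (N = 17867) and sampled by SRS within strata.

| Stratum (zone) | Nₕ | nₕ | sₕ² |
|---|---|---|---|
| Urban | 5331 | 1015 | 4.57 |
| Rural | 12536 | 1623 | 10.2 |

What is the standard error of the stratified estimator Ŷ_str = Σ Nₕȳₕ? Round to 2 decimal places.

981.51

Var(Ŷ_str) = Σₕ Nₕ²(1 − fₕ)sₕ²/nₕ.
Urban: 5331²·(1 − 1015/5331)·4.57/1015 = 103595.35.
Rural: 12536²·(1 − 1623/12536)·10.2/1623 = 859774.96.
Sum = 963370.31.
SE = √(963370.31) = 981.51.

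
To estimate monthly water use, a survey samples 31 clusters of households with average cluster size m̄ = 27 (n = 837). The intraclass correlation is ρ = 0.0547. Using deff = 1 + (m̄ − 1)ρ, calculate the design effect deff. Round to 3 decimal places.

deff = 1 + (27 − 1)·0.0547 = 1 + 1.4222 = 2.4222.

2.422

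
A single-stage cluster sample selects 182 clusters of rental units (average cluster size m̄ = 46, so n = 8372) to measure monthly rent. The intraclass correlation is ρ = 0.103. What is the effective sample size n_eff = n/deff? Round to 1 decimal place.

1485.7

deff = 1 + (46 − 1)·0.103 = 1 + 4.635 = 5.635.
n_eff = 8372 / 5.635 = 1485.7.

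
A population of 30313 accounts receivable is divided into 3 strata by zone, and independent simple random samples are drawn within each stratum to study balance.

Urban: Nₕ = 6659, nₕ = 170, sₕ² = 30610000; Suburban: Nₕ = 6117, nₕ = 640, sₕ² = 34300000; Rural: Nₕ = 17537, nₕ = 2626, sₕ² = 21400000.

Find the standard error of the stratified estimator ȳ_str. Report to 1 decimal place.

112.9

Var(ȳ_str) = Σₕ Wₕ²(1 − fₕ)sₕ²/nₕ with Wₕ = Nₕ/N, N = 30313.
Urban: Wₕ = 0.21967473; term = 0.21967473²·(1 − 0.02552936)·30610000/170 = 8467.269.
Suburban: Wₕ = 0.20179461; term = 0.20179461²·(1 − 0.10462645)·34300000/640 = 1954.0584.
Rural: Wₕ = 0.57853066; term = 0.57853066²·(1 − 0.14974055)·21400000/2626 = 2319.1203.
Sum = 12740.448.
SE = √(12740.448) = 112.9.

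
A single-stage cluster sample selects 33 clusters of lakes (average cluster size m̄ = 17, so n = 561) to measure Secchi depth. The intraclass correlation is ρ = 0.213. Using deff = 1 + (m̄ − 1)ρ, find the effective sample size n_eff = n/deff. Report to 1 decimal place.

127.3

deff = 1 + (17 − 1)·0.213 = 1 + 3.408 = 4.408.
n_eff = 561 / 4.408 = 127.3.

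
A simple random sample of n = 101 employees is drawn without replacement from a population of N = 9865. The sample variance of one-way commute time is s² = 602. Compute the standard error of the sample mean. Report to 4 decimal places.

Under SRS without replacement, Var(ȳ) = (1 − f)·s²/n with f = n/N = 101/9865 = 0.01023822.
Var(ȳ) = (1 − 0.01023822)·602/101 = 0.98976178·5.960396 = 5.8993722.
SE(ȳ) = √(5.8993722) = 2.4289.

2.4289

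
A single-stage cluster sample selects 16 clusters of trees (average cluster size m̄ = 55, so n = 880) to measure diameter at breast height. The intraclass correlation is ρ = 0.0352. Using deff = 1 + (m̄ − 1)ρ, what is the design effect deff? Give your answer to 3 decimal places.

deff = 1 + (55 − 1)·0.0352 = 1 + 1.9008 = 2.9008.

2.901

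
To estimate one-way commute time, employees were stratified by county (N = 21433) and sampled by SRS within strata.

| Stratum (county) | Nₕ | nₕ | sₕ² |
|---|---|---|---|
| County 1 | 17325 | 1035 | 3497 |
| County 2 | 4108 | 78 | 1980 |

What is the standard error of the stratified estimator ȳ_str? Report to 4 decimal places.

1.7293

Var(ȳ_str) = Σₕ Wₕ²(1 − fₕ)sₕ²/nₕ with Wₕ = Nₕ/N, N = 21433.
County 1: Wₕ = 0.80833294; term = 0.80833294²·(1 − 0.05974026)·3497/1035 = 2.0757913.
County 2: Wₕ = 0.19166706; term = 0.19166706²·(1 − 0.01898734)·1980/78 = 0.91482946.
Sum = 2.9906208.
SE = √(2.9906208) = 1.7293.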